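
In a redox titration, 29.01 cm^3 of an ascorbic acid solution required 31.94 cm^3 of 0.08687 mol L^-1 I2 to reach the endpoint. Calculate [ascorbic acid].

0.0956 M

n(I2) = 0.08687 x 0.03194 = 0.002775 mol.
From the balanced equation, 1 mol I2 reacts with 1 mol ascorbic acid, so n(ascorbic acid) = 0.002775 x 1/1 = 0.002775 mol.
[ascorbic acid] = 0.002775 / 0.02901 L = 0.0956 M.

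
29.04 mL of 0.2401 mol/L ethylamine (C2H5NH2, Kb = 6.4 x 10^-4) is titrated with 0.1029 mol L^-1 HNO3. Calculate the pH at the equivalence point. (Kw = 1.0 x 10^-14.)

5.97

n(C2H5NH2) = 0.2401 x 0.02904 = 0.006973 mol; V(HNO3) at equivalence = 0.006973/0.1029 = 0.06776 L.
At equivalence the base is fully converted to C2H5NH3+; total volume = 0.09680 L, so [C2H5NH3+] = 0.006973/0.09680 = 0.07203 M.
Ka(C2H5NH3+) = Kw/Kb = 1.0e-14 / 6.4 x 10^-4 = 1.56e-11.
[H^+] = sqrt(Ka x [C2H5NH3+]) = sqrt(1.56e-11 x 0.07203) = 1.06e-6 M.
pH = -log(1.06e-6) = 5.97.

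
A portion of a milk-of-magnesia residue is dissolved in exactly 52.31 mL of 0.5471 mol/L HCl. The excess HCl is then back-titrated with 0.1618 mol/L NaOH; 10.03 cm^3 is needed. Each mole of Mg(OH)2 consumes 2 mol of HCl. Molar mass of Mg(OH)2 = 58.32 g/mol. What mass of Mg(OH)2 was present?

Total n(HCl) added = 0.5471 x 0.05231 = 0.02862 mol.
n(NaOH) used = 0.1618 x 0.01003 = 0.001623 mol, which equals the excess n(HCl).
So n(HCl) consumed by the sample = 0.02862 - 0.001623 = 0.02700 mol.
n(Mg(OH)2) = 0.02700 / 2 = 0.01350 mol.
mass = 0.01350 mol x 58.32 g/mol = 0.787 g.

0.787 g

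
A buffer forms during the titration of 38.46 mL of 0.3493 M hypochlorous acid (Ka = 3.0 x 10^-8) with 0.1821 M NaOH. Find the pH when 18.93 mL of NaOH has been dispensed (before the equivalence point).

Initial n(HClO) = 0.3493 x 0.03846 = 0.01343 mol.
n(NaOH) added = 0.1821 x 0.01893 = 0.003447 mol, converting that many moles of HClO to ClO-.
Remaining n(HClO) = 0.009987 mol; n(ClO-) = 0.003447 mol.
By Henderson-Hasselbalch, pH = pKa + log([A^-]/[HA]) = 7.52 + log(0.003447/0.009987) = 7.52 + (-0.46) = 7.06.

7.06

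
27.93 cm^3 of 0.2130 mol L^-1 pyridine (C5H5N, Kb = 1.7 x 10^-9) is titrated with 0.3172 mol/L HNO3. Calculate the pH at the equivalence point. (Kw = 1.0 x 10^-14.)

n(C5H5N) = 0.2130 x 0.02793 = 0.005949 mol; V(HNO3) at equivalence = 0.005949/0.3172 = 0.01876 L.
At equivalence the base is fully converted to C5H5NH+; total volume = 0.04669 L, so [C5H5NH+] = 0.005949/0.04669 = 0.1274 M.
Ka(C5H5NH+) = Kw/Kb = 1.0e-14 / 1.7 x 10^-9 = 5.88e-6.
[H^+] = sqrt(Ka x [C5H5NH+]) = sqrt(5.88e-6 x 0.1274) = 0.000866 M.
pH = -log(0.000866) = 3.06.

3.06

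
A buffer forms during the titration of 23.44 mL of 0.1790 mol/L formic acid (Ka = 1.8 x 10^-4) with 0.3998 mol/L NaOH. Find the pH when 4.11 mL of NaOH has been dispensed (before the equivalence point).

Initial n(HCOOH) = 0.1790 x 0.02344 = 0.004196 mol.
n(NaOH) added = 0.3998 x 0.004110 = 0.001643 mol, converting that many moles of HCOOH to HCOO-.
Remaining n(HCOOH) = 0.002553 mol; n(HCOO-) = 0.001643 mol.
By Henderson-Hasselbalch, pH = pKa + log([A^-]/[HA]) = 3.74 + log(0.001643/0.002553) = 3.74 + (-0.19) = 3.55.

3.55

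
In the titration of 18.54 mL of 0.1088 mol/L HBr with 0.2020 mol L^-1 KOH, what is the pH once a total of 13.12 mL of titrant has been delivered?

n(acid) = 0.1088 x 0.01854 = 0.002017 mol; n(KOH) added = 0.2020 x 0.01312 = 0.002650 mol.
Base is in excess by 0.002650 - 0.002017 = 0.0006331 mol in a total volume of 0.03166 L.
[OH^-] = 0.0006331/0.03166 = 0.02000 M, so pOH = 1.70 and pH = 14.00 - 1.70 = 12.30.

12.30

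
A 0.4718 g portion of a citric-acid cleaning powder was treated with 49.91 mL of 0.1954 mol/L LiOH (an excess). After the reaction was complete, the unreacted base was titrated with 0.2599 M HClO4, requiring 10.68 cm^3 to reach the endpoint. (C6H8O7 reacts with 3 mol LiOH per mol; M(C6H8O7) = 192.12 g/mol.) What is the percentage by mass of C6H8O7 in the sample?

94.7%

Total n(LiOH) added = 0.1954 x 0.04991 = 0.009752 mol.
n(HClO4) used = 0.2599 x 0.01068 = 0.002776 mol, which equals the excess n(LiOH).
So n(LiOH) consumed by the sample = 0.009752 - 0.002776 = 0.006977 mol.
n(C6H8O7) = 0.006977 / 3 = 0.002326 mol.
mass C6H8O7 = 0.002326 x 192.12 = 0.4468 g, so %C6H8O7 = 0.4468/0.4718 x 100 = 94.7%.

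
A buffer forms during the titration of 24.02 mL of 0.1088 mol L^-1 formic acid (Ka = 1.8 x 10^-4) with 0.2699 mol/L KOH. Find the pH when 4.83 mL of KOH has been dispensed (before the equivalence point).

Initial n(HCOOH) = 0.1088 x 0.02402 = 0.002613 mol.
n(KOH) added = 0.2699 x 0.004830 = 0.001304 mol, converting that many moles of HCOOH to HCOO-.
Remaining n(HCOOH) = 0.001310 mol; n(HCOO-) = 0.001304 mol.
By Henderson-Hasselbalch, pH = pKa + log([A^-]/[HA]) = 3.74 + log(0.001304/0.001310) = 3.74 + (-0.00) = 3.74.

3.74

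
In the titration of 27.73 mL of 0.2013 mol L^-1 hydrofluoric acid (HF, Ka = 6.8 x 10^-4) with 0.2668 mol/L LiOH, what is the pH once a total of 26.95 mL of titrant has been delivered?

12.47

n(acid) = 0.2013 x 0.02773 = 0.005582 mol; n(LiOH) added = 0.2668 x 0.02695 = 0.007190 mol.
Base is in excess by 0.007190 - 0.005582 = 0.001608 mol in a total volume of 0.05468 L.
[OH^-] = 0.001608/0.05468 = 0.02941 M, so pOH = 1.53 and pH = 14.00 - 1.53 = 12.47.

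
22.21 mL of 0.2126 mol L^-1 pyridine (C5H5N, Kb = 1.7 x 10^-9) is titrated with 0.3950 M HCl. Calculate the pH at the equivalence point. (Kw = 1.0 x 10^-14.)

3.04

n(C5H5N) = 0.2126 x 0.02221 = 0.004722 mol; V(HCl) at equivalence = 0.004722/0.3950 = 0.01195 L.
At equivalence the base is fully converted to C5H5NH+; total volume = 0.03416 L, so [C5H5NH+] = 0.004722/0.03416 = 0.1382 M.
Ka(C5H5NH+) = Kw/Kb = 1.0e-14 / 1.7 x 10^-9 = 5.88e-6.
[H^+] = sqrt(Ka x [C5H5NH+]) = sqrt(5.88e-6 x 0.1382) = 0.000902 M.
pH = -log(0.000902) = 3.04.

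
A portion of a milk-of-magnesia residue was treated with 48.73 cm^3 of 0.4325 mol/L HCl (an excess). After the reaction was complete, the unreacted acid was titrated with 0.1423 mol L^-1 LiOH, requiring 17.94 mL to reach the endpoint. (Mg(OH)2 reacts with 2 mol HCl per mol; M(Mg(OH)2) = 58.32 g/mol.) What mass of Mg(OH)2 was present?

Total n(HCl) added = 0.4325 x 0.04873 = 0.02108 mol.
n(LiOH) used = 0.1423 x 0.01794 = 0.002553 mol, which equals the excess n(HCl).
So n(HCl) consumed by the sample = 0.02108 - 0.002553 = 0.01852 mol.
n(Mg(OH)2) = 0.01852 / 2 = 0.009261 mol.
mass = 0.009261 mol x 58.32 g/mol = 0.540 g.

0.540 g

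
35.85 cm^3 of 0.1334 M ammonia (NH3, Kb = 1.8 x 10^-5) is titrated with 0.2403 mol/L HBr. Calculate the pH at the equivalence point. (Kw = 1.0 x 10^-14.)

n(NH3) = 0.1334 x 0.03585 = 0.004782 mol; V(HBr) at equivalence = 0.004782/0.2403 = 0.01990 L.
At equivalence the base is fully converted to NH4+; total volume = 0.05575 L, so [NH4+] = 0.004782/0.05575 = 0.08578 M.
Ka(NH4+) = Kw/Kb = 1.0e-14 / 1.8 x 10^-5 = 5.56e-10.
[H^+] = sqrt(Ka x [NH4+]) = sqrt(5.56e-10 x 0.08578) = 6.90e-6 M.
pH = -log(6.90e-6) = 5.16.

5.16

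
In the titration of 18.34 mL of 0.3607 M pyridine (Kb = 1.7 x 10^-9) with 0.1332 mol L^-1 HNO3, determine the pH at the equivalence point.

n(C5H5N) = 0.3607 x 0.01834 = 0.006615 mol; V(HNO3) at equivalence = 0.006615/0.1332 = 0.04966 L.
At equivalence the base is fully converted to C5H5NH+; total volume = 0.06800 L, so [C5H5NH+] = 0.006615/0.06800 = 0.09728 M.
Ka(C5H5NH+) = Kw/Kb = 1.0e-14 / 1.7 x 10^-9 = 5.88e-6.
[H^+] = sqrt(Ka x [C5H5NH+]) = sqrt(5.88e-6 x 0.09728) = 0.000756 M.
pH = -log(0.000756) = 3.12.

3.12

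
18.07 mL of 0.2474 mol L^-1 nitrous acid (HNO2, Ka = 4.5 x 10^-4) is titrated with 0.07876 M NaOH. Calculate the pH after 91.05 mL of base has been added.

12.39

n(acid) = 0.2474 x 0.01807 = 0.004471 mol; n(NaOH) added = 0.07876 x 0.09105 = 0.007171 mol.
Base is in excess by 0.007171 - 0.004471 = 0.002701 mol in a total volume of 0.1091 L.
[OH^-] = 0.002701/0.1091 = 0.02475 M, so pOH = 1.61 and pH = 14.00 - 1.61 = 12.39.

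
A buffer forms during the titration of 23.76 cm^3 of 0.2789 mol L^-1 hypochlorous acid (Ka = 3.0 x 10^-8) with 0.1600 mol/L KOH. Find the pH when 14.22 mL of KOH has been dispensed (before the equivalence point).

7.24

Initial n(HClO) = 0.2789 x 0.02376 = 0.006627 mol.
n(KOH) added = 0.1600 x 0.01422 = 0.002275 mol, converting that many moles of HClO to ClO-.
Remaining n(HClO) = 0.004351 mol; n(ClO-) = 0.002275 mol.
By Henderson-Hasselbalch, pH = pKa + log([A^-]/[HA]) = 7.52 + log(0.002275/0.004351) = 7.52 + (-0.28) = 7.24.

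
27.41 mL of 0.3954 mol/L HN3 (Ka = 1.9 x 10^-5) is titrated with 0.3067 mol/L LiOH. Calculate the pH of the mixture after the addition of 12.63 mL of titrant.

Initial n(HN3) = 0.3954 x 0.02741 = 0.01084 mol.
n(LiOH) added = 0.3067 x 0.01263 = 0.003874 mol, converting that many moles of HN3 to N3-.
Remaining n(HN3) = 0.006964 mol; n(N3-) = 0.003874 mol.
By Henderson-Hasselbalch, pH = pKa + log([A^-]/[HA]) = 4.72 + log(0.003874/0.006964) = 4.72 + (-0.25) = 4.47.

4.47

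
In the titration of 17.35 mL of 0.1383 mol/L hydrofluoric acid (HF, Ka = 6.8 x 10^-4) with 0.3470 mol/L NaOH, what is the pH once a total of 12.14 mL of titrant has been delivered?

n(acid) = 0.1383 x 0.01735 = 0.002400 mol; n(NaOH) added = 0.3470 x 0.01214 = 0.004213 mol.
Base is in excess by 0.004213 - 0.002400 = 0.001813 mol in a total volume of 0.02949 L.
[OH^-] = 0.001813/0.02949 = 0.06148 M, so pOH = 1.21 and pH = 14.00 - 1.21 = 12.79.

12.79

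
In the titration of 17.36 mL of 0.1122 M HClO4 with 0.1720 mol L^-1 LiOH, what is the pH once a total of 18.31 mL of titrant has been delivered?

12.53

n(acid) = 0.1122 x 0.01736 = 0.001948 mol; n(LiOH) added = 0.1720 x 0.01831 = 0.003149 mol.
Base is in excess by 0.003149 - 0.001948 = 0.001202 mol in a total volume of 0.03567 L.
[OH^-] = 0.001202/0.03567 = 0.03368 M, so pOH = 1.47 and pH = 14.00 - 1.47 = 12.53.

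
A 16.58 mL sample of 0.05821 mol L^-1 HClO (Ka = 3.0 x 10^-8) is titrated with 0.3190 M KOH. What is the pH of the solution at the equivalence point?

n(HClO) = 0.05821 x 0.01658 = 0.0009651 mol; V(KOH) at equivalence = 0.0009651/0.3190 = 0.003025 L.
At equivalence all the acid is converted to ClO-; total volume = 0.01658 + 0.003025 = 0.01961 L, so [ClO-] = 0.0009651/0.01961 = 0.04923 M.
Kb = Kw/Ka = 1.0e-14 / 3.0 x 10^-8 = 3.33e-7.
[OH^-] = sqrt(Kb x [ClO-]) = sqrt(3.33e-7 x 0.04923) = 0.000128 M.
pOH = 3.89, so pH = 14.00 - 3.89 = 10.11.

10.11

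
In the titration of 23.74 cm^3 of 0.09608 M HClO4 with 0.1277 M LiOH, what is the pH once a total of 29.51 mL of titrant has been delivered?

n(acid) = 0.09608 x 0.02374 = 0.002281 mol; n(LiOH) added = 0.1277 x 0.02951 = 0.003768 mol.
Base is in excess by 0.003768 - 0.002281 = 0.001487 mol in a total volume of 0.05325 L.
[OH^-] = 0.001487/0.05325 = 0.02793 M, so pOH = 1.55 and pH = 14.00 - 1.55 = 12.45.

12.45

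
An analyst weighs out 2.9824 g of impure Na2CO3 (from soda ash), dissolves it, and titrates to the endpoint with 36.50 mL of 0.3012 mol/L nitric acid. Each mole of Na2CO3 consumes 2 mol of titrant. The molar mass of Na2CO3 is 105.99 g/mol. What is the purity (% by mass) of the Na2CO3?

n(HNO3) = 0.3012 x 0.03650 = 0.01099 mol.
n(Na2CO3) = 0.01099 / 2 = 0.005497 mol.
mass of Na2CO3 = 0.005497 x 105.99 = 0.5826 g.
% purity = 0.5826 / 2.9824 x 100 = 19.5%.

19.5%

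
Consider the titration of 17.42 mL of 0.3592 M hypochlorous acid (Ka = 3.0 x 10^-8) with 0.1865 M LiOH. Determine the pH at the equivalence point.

10.31

n(HClO) = 0.3592 x 0.01742 = 0.006257 mol; V(LiOH) at equivalence = 0.006257/0.1865 = 0.03355 L.
At equivalence all the acid is converted to ClO-; total volume = 0.01742 + 0.03355 = 0.05097 L, so [ClO-] = 0.006257/0.05097 = 0.1228 M.
Kb = Kw/Ka = 1.0e-14 / 3.0 x 10^-8 = 3.33e-7.
[OH^-] = sqrt(Kb x [ClO-]) = sqrt(3.33e-7 x 0.1228) = 0.000202 M.
pOH = 3.69, so pH = 14.00 - 3.69 = 10.31.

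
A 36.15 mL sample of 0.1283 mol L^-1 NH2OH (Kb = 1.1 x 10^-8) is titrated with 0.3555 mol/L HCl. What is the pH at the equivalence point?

3.53

n(NH2OH) = 0.1283 x 0.03615 = 0.004638 mol; V(HCl) at equivalence = 0.004638/0.3555 = 0.01305 L.
At equivalence the base is fully converted to NH3OH+; total volume = 0.04920 L, so [NH3OH+] = 0.004638/0.04920 = 0.09428 M.
Ka(NH3OH+) = Kw/Kb = 1.0e-14 / 1.1 x 10^-8 = 9.09e-7.
[H^+] = sqrt(Ka x [NH3OH+]) = sqrt(9.09e-7 x 0.09428) = 0.000293 M.
pH = -log(0.000293) = 3.53.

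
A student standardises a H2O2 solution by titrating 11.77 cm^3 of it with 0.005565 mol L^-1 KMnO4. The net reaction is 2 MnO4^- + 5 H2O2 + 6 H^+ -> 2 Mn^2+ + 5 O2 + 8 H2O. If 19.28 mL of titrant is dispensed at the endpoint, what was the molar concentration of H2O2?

0.0228 M

n(KMnO4) = 0.005565 x 0.01928 = 0.0001073 mol.
From the balanced equation, 2 mol KMnO4 reacts with 5 mol H2O2, so n(H2O2) = 0.0001073 x 5/2 = 0.0002682 mol.
[H2O2] = 0.0002682 / 0.01177 L = 0.0228 M.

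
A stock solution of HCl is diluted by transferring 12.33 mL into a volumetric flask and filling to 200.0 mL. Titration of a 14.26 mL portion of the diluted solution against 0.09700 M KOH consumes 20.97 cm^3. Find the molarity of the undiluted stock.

n(KOH) = 0.09700 x 0.02097 = 0.002034 mol.
n(HCl) in the aliquot = 0.002034 mol.
[diluted HCl] = 0.002034 / 0.01426 = 0.1426 M.
Dilution factor = 200.0/12.33 = 16.22, so [stock] = 0.1426 x 16.22 = 2.31 M.

2.31 M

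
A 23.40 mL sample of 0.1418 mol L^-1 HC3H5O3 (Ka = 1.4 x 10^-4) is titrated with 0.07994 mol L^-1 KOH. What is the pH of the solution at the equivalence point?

8.28

n(HC3H5O3) = 0.1418 x 0.02340 = 0.003318 mol; V(KOH) at equivalence = 0.003318/0.07994 = 0.04151 L.
At equivalence all the acid is converted to C3H5O3-; total volume = 0.02340 + 0.04151 = 0.06491 L, so [C3H5O3-] = 0.003318/0.06491 = 0.05112 M.
Kb = Kw/Ka = 1.0e-14 / 1.4 x 10^-4 = 7.14e-11.
[OH^-] = sqrt(Kb x [C3H5O3-]) = sqrt(7.14e-11 x 0.05112) = 1.91e-6 M.
pOH = 5.72, so pH = 14.00 - 5.72 = 8.28.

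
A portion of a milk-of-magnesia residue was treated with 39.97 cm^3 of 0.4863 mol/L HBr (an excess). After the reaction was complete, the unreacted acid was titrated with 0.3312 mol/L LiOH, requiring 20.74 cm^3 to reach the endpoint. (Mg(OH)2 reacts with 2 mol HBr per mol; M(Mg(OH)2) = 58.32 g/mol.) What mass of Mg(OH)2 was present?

Total n(HBr) added = 0.4863 x 0.03997 = 0.01944 mol.
n(LiOH) used = 0.3312 x 0.02074 = 0.006869 mol, which equals the excess n(HBr).
So n(HBr) consumed by the sample = 0.01944 - 0.006869 = 0.01257 mol.
n(Mg(OH)2) = 0.01257 / 2 = 0.006284 mol.
mass = 0.006284 mol x 58.32 g/mol = 0.366 g.

0.366 g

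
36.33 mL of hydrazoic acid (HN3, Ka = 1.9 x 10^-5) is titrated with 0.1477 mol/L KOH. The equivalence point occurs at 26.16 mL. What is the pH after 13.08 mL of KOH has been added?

4.72

13.08 mL is exactly half the equivalence volume (26.16/2), i.e. the half-equivalence point.
There, n(HA) = n(A^-), so pH = pKa = -log(1.9 x 10^-5) = 4.72.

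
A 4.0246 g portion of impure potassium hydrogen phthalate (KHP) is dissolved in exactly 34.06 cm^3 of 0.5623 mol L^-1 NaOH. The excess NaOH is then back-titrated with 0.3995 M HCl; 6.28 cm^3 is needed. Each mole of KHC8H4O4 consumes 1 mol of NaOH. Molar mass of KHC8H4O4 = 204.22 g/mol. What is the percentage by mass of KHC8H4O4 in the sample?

84.5%

Total n(NaOH) added = 0.5623 x 0.03406 = 0.01915 mol.
n(HCl) used = 0.3995 x 0.006280 = 0.002509 mol, which equals the excess n(NaOH).
So n(NaOH) consumed by the sample = 0.01915 - 0.002509 = 0.01664 mol.
n(KHC8H4O4) = 0.01664 / 1 = 0.01664 mol.
mass KHC8H4O4 = 0.01664 x 204.22 = 3.399 g, so %KHC8H4O4 = 3.399/4.0246 x 100 = 84.5%.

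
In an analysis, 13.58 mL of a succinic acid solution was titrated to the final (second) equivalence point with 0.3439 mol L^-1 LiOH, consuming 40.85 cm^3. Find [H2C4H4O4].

n(LiOH) = 0.3439 x 0.04085 = 0.01405 mol.
At the final (second) equivalence point, 2 mol OH^- react per mol H2C4H4O4, so n(H2C4H4O4) = 0.01405 / 2 = 0.007024 mol.
[H2C4H4O4] = 0.007024 / 0.01358 L = 0.517 M.

0.517 M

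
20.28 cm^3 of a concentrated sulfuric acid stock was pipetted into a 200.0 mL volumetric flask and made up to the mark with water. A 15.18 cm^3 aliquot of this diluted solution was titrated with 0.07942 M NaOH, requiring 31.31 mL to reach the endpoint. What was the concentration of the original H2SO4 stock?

n(NaOH) = 0.07942 x 0.03131 = 0.002487 mol.
n(H2SO4) in the aliquot = 0.002487 x 1/2 = 0.001243 mol.
[diluted H2SO4] = 0.001243 / 0.01518 = 0.08191 M.
Dilution factor = 200.0/20.28 = 9.862, so [stock] = 0.08191 x 9.862 = 0.808 M.

0.808 M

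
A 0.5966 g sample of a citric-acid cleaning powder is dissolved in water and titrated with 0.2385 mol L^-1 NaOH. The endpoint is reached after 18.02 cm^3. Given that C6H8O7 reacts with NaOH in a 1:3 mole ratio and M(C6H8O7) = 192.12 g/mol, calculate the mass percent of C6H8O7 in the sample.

n(NaOH) = 0.2385 x 0.01802 = 0.004298 mol.
n(C6H8O7) = 0.004298 / 3 = 0.001433 mol.
mass of C6H8O7 = 0.001433 x 192.12 = 0.2752 g.
% purity = 0.2752 / 0.5966 x 100 = 46.1%.

46.1%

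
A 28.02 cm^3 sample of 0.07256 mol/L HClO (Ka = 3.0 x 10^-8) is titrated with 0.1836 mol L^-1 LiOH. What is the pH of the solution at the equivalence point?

10.12

n(HClO) = 0.07256 x 0.02802 = 0.002033 mol; V(LiOH) at equivalence = 0.002033/0.1836 = 0.01107 L.
At equivalence all the acid is converted to ClO-; total volume = 0.02802 + 0.01107 = 0.03909 L, so [ClO-] = 0.002033/0.03909 = 0.05201 M.
Kb = Kw/Ka = 1.0e-14 / 3.0 x 10^-8 = 3.33e-7.
[OH^-] = sqrt(Kb x [ClO-]) = sqrt(3.33e-7 x 0.05201) = 0.000132 M.
pOH = 3.88, so pH = 14.00 - 3.88 = 10.12.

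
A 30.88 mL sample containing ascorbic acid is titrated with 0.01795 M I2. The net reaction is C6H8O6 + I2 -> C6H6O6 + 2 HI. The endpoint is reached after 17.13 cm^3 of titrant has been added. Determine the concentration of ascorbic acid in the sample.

n(I2) = 0.01795 x 0.01713 = 0.0003075 mol.
From the balanced equation, 1 mol I2 reacts with 1 mol ascorbic acid, so n(ascorbic acid) = 0.0003075 x 1/1 = 0.0003075 mol.
[ascorbic acid] = 0.0003075 / 0.03088 L = 0.00996 M.

0.00996 M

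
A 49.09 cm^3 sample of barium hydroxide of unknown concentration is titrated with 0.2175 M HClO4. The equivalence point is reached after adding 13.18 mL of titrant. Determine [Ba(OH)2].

0.0292 M

n(HClO4) delivered = 0.2175 x 0.01318 = 0.002867 mol.
The reaction is 1 Ba(OH)2 + 2 HClO4, so n(Ba(OH)2) = 0.002867 x 1/2 = 0.001433 mol.
[Ba(OH)2] = 0.001433 mol / 0.04909 L = 0.0292 M.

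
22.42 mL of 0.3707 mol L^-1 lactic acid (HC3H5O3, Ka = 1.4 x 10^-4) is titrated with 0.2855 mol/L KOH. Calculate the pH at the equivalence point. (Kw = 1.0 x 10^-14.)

8.53

n(HC3H5O3) = 0.3707 x 0.02242 = 0.008311 mol; V(KOH) at equivalence = 0.008311/0.2855 = 0.02911 L.
At equivalence all the acid is converted to C3H5O3-; total volume = 0.02242 + 0.02911 = 0.05153 L, so [C3H5O3-] = 0.008311/0.05153 = 0.1613 M.
Kb = Kw/Ka = 1.0e-14 / 1.4 x 10^-4 = 7.14e-11.
[OH^-] = sqrt(Kb x [C3H5O3-]) = sqrt(7.14e-11 x 0.1613) = 3.39e-6 M.
pOH = 5.47, so pH = 14.00 - 5.47 = 8.53.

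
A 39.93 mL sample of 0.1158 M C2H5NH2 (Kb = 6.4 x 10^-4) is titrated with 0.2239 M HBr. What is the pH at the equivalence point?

5.96

n(C2H5NH2) = 0.1158 x 0.03993 = 0.004624 mol; V(HBr) at equivalence = 0.004624/0.2239 = 0.02065 L.
At equivalence the base is fully converted to C2H5NH3+; total volume = 0.06058 L, so [C2H5NH3+] = 0.004624/0.06058 = 0.07633 M.
Ka(C2H5NH3+) = Kw/Kb = 1.0e-14 / 6.4 x 10^-4 = 1.56e-11.
[H^+] = sqrt(Ka x [C2H5NH3+]) = sqrt(1.56e-11 x 0.07633) = 1.09e-6 M.
pH = -log(1.09e-6) = 5.96.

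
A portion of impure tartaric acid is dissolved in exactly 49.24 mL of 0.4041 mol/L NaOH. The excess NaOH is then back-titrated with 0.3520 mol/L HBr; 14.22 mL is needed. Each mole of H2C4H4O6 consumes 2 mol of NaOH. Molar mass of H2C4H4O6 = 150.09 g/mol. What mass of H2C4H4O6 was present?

1.12 g

Total n(NaOH) added = 0.4041 x 0.04924 = 0.01990 mol.
n(HBr) used = 0.3520 x 0.01422 = 0.005005 mol, which equals the excess n(NaOH).
So n(NaOH) consumed by the sample = 0.01990 - 0.005005 = 0.01489 mol.
n(H2C4H4O6) = 0.01489 / 2 = 0.007446 mol.
mass = 0.007446 mol x 150.09 g/mol = 1.12 g.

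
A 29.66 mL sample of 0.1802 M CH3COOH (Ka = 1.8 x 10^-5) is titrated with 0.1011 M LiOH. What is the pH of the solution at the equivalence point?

n(CH3COOH) = 0.1802 x 0.02966 = 0.005345 mol; V(LiOH) at equivalence = 0.005345/0.1011 = 0.05287 L.
At equivalence all the acid is converted to CH3COO-; total volume = 0.02966 + 0.05287 = 0.08253 L, so [CH3COO-] = 0.005345/0.08253 = 0.06476 M.
Kb = Kw/Ka = 1.0e-14 / 1.8 x 10^-5 = 5.56e-10.
[OH^-] = sqrt(Kb x [CH3COO-]) = sqrt(5.56e-10 x 0.06476) = 6.00e-6 M.
pOH = 5.22, so pH = 14.00 - 5.22 = 8.78.

8.78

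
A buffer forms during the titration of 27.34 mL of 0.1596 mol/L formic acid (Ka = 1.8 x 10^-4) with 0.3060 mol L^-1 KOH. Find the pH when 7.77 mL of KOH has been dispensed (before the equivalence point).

3.82

Initial n(HCOOH) = 0.1596 x 0.02734 = 0.004363 mol.
n(KOH) added = 0.3060 x 0.007770 = 0.002378 mol, converting that many moles of HCOOH to HCOO-.
Remaining n(HCOOH) = 0.001986 mol; n(HCOO-) = 0.002378 mol.
By Henderson-Hasselbalch, pH = pKa + log([A^-]/[HA]) = 3.74 + log(0.002378/0.001986) = 3.74 + (+0.08) = 3.82.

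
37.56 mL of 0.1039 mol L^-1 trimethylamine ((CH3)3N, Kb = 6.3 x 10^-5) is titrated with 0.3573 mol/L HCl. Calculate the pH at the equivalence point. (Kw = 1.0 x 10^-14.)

5.45

n((CH3)3N) = 0.1039 x 0.03756 = 0.003902 mol; V(HCl) at equivalence = 0.003902/0.3573 = 0.01092 L.
At equivalence the base is fully converted to (CH3)3NH+; total volume = 0.04848 L, so [(CH3)3NH+] = 0.003902/0.04848 = 0.08049 M.
Ka((CH3)3NH+) = Kw/Kb = 1.0e-14 / 6.3 x 10^-5 = 1.59e-10.
[H^+] = sqrt(Ka x [(CH3)3NH+]) = sqrt(1.59e-10 x 0.08049) = 3.57e-6 M.
pH = -log(3.57e-6) = 5.45.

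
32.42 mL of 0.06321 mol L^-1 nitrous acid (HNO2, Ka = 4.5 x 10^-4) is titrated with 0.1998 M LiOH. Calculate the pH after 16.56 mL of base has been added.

12.41

n(acid) = 0.06321 x 0.03242 = 0.002049 mol; n(LiOH) added = 0.1998 x 0.01656 = 0.003309 mol.
Base is in excess by 0.003309 - 0.002049 = 0.001259 mol in a total volume of 0.04898 L.
[OH^-] = 0.001259/0.04898 = 0.02571 M, so pOH = 1.59 and pH = 14.00 - 1.59 = 12.41.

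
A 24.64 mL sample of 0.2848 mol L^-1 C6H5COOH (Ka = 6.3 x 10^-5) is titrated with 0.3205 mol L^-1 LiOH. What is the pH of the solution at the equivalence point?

8.69

n(C6H5COOH) = 0.2848 x 0.02464 = 0.007017 mol; V(LiOH) at equivalence = 0.007017/0.3205 = 0.02190 L.
At equivalence all the acid is converted to C6H5COO-; total volume = 0.02464 + 0.02190 = 0.04654 L, so [C6H5COO-] = 0.007017/0.04654 = 0.1508 M.
Kb = Kw/Ka = 1.0e-14 / 6.3 x 10^-5 = 1.59e-10.
[OH^-] = sqrt(Kb x [C6H5COO-]) = sqrt(1.59e-10 x 0.1508) = 4.89e-6 M.
pOH = 5.31, so pH = 14.00 - 5.31 = 8.69.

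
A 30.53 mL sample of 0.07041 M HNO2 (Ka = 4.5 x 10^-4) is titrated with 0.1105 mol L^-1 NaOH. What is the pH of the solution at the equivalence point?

7.99

n(HNO2) = 0.07041 x 0.03053 = 0.002150 mol; V(NaOH) at equivalence = 0.002150/0.1105 = 0.01945 L.
At equivalence all the acid is converted to NO2-; total volume = 0.03053 + 0.01945 = 0.04998 L, so [NO2-] = 0.002150/0.04998 = 0.04301 M.
Kb = Kw/Ka = 1.0e-14 / 4.5 x 10^-4 = 2.22e-11.
[OH^-] = sqrt(Kb x [NO2-]) = sqrt(2.22e-11 x 0.04301) = 9.78e-7 M.
pOH = 6.01, so pH = 14.00 - 6.01 = 7.99.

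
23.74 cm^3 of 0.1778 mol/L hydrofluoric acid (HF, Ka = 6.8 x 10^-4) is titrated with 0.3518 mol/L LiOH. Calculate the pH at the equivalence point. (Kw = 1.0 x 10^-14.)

8.12

n(HF) = 0.1778 x 0.02374 = 0.004221 mol; V(LiOH) at equivalence = 0.004221/0.3518 = 0.01200 L.
At equivalence all the acid is converted to F-; total volume = 0.02374 + 0.01200 = 0.03574 L, so [F-] = 0.004221/0.03574 = 0.1181 M.
Kb = Kw/Ka = 1.0e-14 / 6.8 x 10^-4 = 1.47e-11.
[OH^-] = sqrt(Kb x [F-]) = sqrt(1.47e-11 x 0.1181) = 1.32e-6 M.
pOH = 5.88, so pH = 14.00 - 5.88 = 8.12.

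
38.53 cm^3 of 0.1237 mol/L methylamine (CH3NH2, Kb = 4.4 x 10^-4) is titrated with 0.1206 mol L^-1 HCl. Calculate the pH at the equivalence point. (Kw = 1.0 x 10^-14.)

5.93

n(CH3NH2) = 0.1237 x 0.03853 = 0.004766 mol; V(HCl) at equivalence = 0.004766/0.1206 = 0.03952 L.
At equivalence the base is fully converted to CH3NH3+; total volume = 0.07805 L, so [CH3NH3+] = 0.004766/0.07805 = 0.06107 M.
Ka(CH3NH3+) = Kw/Kb = 1.0e-14 / 4.4 x 10^-4 = 2.27e-11.
[H^+] = sqrt(Ka x [CH3NH3+]) = sqrt(2.27e-11 x 0.06107) = 1.18e-6 M.
pH = -log(1.18e-6) = 5.93.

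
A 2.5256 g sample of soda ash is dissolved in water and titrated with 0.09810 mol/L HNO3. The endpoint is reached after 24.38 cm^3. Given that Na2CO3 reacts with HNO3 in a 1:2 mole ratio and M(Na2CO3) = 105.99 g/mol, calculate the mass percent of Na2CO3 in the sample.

5.02%

n(HNO3) = 0.09810 x 0.02438 = 0.002392 mol.
n(Na2CO3) = 0.002392 / 2 = 0.001196 mol.
mass of Na2CO3 = 0.001196 x 105.99 = 0.1267 g.
% purity = 0.1267 / 2.5256 x 100 = 5.02%.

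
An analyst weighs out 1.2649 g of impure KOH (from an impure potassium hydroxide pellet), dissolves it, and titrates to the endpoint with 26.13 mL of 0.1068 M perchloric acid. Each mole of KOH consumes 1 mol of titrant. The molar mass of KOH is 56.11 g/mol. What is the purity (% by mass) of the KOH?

n(HClO4) = 0.1068 x 0.02613 = 0.002791 mol.
n(KOH) = 0.002791 / 1 = 0.002791 mol.
mass of KOH = 0.002791 x 56.11 = 0.1566 g.
% purity = 0.1566 / 1.2649 x 100 = 12.4%.

12.4%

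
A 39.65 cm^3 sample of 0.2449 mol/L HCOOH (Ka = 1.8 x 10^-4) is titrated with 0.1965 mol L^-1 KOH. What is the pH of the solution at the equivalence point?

n(HCOOH) = 0.2449 x 0.03965 = 0.009710 mol; V(KOH) at equivalence = 0.009710/0.1965 = 0.04942 L.
At equivalence all the acid is converted to HCOO-; total volume = 0.03965 + 0.04942 = 0.08907 L, so [HCOO-] = 0.009710/0.08907 = 0.1090 M.
Kb = Kw/Ka = 1.0e-14 / 1.8 x 10^-4 = 5.56e-11.
[OH^-] = sqrt(Kb x [HCOO-]) = sqrt(5.56e-11 x 0.1090) = 2.46e-6 M.
pOH = 5.61, so pH = 14.00 - 5.61 = 8.39.

8.39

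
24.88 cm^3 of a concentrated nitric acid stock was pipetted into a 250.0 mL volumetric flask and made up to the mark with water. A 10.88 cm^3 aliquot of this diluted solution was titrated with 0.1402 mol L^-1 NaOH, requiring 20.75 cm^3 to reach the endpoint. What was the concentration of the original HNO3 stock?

n(NaOH) = 0.1402 x 0.02075 = 0.002909 mol.
n(HNO3) in the aliquot = 0.002909 mol.
[diluted HNO3] = 0.002909 / 0.01088 = 0.2674 M.
Dilution factor = 250.0/24.88 = 10.05, so [stock] = 0.2674 x 10.05 = 2.69 M.

2.69 M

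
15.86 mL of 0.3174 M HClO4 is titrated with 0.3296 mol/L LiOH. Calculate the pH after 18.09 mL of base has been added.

n(acid) = 0.3174 x 0.01586 = 0.005034 mol; n(LiOH) added = 0.3296 x 0.01809 = 0.005962 mol.
Base is in excess by 0.005962 - 0.005034 = 0.0009285 mol in a total volume of 0.03395 L.
[OH^-] = 0.0009285/0.03395 = 0.02735 M, so pOH = 1.56 and pH = 14.00 - 1.56 = 12.44.

12.44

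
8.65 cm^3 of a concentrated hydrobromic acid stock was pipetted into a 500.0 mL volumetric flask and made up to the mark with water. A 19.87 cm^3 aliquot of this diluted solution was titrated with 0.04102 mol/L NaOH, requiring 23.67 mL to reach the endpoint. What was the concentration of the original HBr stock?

2.82 M

n(NaOH) = 0.04102 x 0.02367 = 0.0009709 mol.
n(HBr) in the aliquot = 0.0009709 mol.
[diluted HBr] = 0.0009709 / 0.01987 = 0.04886 M.
Dilution factor = 500.0/8.650 = 57.80, so [stock] = 0.04886 x 57.80 = 2.82 M.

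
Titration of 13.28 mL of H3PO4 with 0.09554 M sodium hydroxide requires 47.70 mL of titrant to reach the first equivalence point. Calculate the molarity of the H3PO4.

n(NaOH) = 0.09554 x 0.04770 = 0.004557 mol.
At the first equivalence point, 1 mol OH^- react per mol H3PO4, so n(H3PO4) = 0.004557 / 1 = 0.004557 mol.
[H3PO4] = 0.004557 / 0.01328 L = 0.343 M.

0.343 M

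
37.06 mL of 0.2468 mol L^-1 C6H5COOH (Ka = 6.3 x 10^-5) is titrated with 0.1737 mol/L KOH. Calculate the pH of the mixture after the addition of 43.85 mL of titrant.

4.90

Initial n(C6H5COOH) = 0.2468 x 0.03706 = 0.009146 mol.
n(KOH) added = 0.1737 x 0.04385 = 0.007617 mol, converting that many moles of C6H5COOH to C6H5COO-.
Remaining n(C6H5COOH) = 0.001530 mol; n(C6H5COO-) = 0.007617 mol.
By Henderson-Hasselbalch, pH = pKa + log([A^-]/[HA]) = 4.20 + log(0.007617/0.001530) = 4.20 + (+0.70) = 4.90.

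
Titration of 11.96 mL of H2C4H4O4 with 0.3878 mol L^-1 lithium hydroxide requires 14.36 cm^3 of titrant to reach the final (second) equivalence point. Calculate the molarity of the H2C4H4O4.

n(LiOH) = 0.3878 x 0.01436 = 0.005569 mol.
At the final (second) equivalence point, 2 mol OH^- react per mol H2C4H4O4, so n(H2C4H4O4) = 0.005569 / 2 = 0.002784 mol.
[H2C4H4O4] = 0.002784 / 0.01196 L = 0.233 M.

0.233 M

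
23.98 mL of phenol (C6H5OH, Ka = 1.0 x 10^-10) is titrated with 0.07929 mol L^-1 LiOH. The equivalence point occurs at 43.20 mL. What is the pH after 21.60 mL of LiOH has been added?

21.60 mL is exactly half the equivalence volume (43.20/2), i.e. the half-equivalence point.
There, n(HA) = n(A^-), so pH = pKa = -log(1.0 x 10^-10) = 10.00.

10.00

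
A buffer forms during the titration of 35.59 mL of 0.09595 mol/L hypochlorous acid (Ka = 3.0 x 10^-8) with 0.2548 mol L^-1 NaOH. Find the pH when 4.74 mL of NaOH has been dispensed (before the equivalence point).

Initial n(HClO) = 0.09595 x 0.03559 = 0.003415 mol.
n(NaOH) added = 0.2548 x 0.004740 = 0.001208 mol, converting that many moles of HClO to ClO-.
Remaining n(HClO) = 0.002207 mol; n(ClO-) = 0.001208 mol.
By Henderson-Hasselbalch, pH = pKa + log([A^-]/[HA]) = 7.52 + log(0.001208/0.002207) = 7.52 + (-0.26) = 7.26.

7.26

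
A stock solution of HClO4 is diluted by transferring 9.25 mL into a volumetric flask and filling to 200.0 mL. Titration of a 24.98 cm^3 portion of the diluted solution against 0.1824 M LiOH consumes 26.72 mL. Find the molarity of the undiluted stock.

n(LiOH) = 0.1824 x 0.02672 = 0.004874 mol.
n(HClO4) in the aliquot = 0.004874 mol.
[diluted HClO4] = 0.004874 / 0.02498 = 0.1951 M.
Dilution factor = 200.0/9.250 = 21.62, so [stock] = 0.1951 x 21.62 = 4.22 M.

4.22 M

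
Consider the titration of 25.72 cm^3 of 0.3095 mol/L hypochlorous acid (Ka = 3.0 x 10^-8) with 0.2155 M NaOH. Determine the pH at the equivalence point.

n(HClO) = 0.3095 x 0.02572 = 0.007960 mol; V(NaOH) at equivalence = 0.007960/0.2155 = 0.03694 L.
At equivalence all the acid is converted to ClO-; total volume = 0.02572 + 0.03694 = 0.06266 L, so [ClO-] = 0.007960/0.06266 = 0.1270 M.
Kb = Kw/Ka = 1.0e-14 / 3.0 x 10^-8 = 3.33e-7.
[OH^-] = sqrt(Kb x [ClO-]) = sqrt(3.33e-7 x 0.1270) = 0.000206 M.
pOH = 3.69, so pH = 14.00 - 3.69 = 10.31.

10.31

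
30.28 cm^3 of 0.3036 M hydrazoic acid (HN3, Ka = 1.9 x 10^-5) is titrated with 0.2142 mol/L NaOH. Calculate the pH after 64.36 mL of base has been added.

n(acid) = 0.3036 x 0.03028 = 0.009193 mol; n(NaOH) added = 0.2142 x 0.06436 = 0.01379 mol.
Base is in excess by 0.01379 - 0.009193 = 0.004593 mol in a total volume of 0.09464 L.
[OH^-] = 0.004593/0.09464 = 0.04853 M, so pOH = 1.31 and pH = 14.00 - 1.31 = 12.69.

12.69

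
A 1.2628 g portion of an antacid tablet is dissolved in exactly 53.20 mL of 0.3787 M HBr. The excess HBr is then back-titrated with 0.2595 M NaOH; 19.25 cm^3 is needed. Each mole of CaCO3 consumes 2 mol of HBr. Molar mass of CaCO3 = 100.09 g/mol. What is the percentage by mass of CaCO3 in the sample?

60.0%

Total n(HBr) added = 0.3787 x 0.05320 = 0.02015 mol.
n(NaOH) used = 0.2595 x 0.01925 = 0.004995 mol, which equals the excess n(HBr).
So n(HBr) consumed by the sample = 0.02015 - 0.004995 = 0.01515 mol.
n(CaCO3) = 0.01515 / 2 = 0.007576 mol.
mass CaCO3 = 0.007576 x 100.09 = 0.7583 g, so %CaCO3 = 0.7583/1.2628 x 100 = 60.0%.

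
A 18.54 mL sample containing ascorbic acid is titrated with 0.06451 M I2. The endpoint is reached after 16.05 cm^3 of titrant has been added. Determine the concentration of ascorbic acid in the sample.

0.0558 M

n(I2) = 0.06451 x 0.01605 = 0.001035 mol.
From the balanced equation, 1 mol I2 reacts with 1 mol ascorbic acid, so n(ascorbic acid) = 0.001035 x 1/1 = 0.001035 mol.
[ascorbic acid] = 0.001035 / 0.01854 L = 0.0558 M.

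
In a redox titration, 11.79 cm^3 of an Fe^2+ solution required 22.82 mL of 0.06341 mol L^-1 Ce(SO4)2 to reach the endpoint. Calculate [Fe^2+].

n(Ce(SO4)2) = 0.06341 x 0.02282 = 0.001447 mol.
From the balanced equation, 1 mol Ce(SO4)2 reacts with 1 mol Fe^2+, so n(Fe^2+) = 0.001447 x 1/1 = 0.001447 mol.
[Fe^2+] = 0.001447 / 0.01179 L = 0.123 M.

0.123 M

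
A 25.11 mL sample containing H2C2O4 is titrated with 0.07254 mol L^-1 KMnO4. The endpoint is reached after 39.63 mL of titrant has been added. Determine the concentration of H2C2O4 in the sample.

n(KMnO4) = 0.07254 x 0.03963 = 0.002875 mol.
From the balanced equation, 2 mol KMnO4 reacts with 5 mol H2C2O4, so n(H2C2O4) = 0.002875 x 5/2 = 0.007187 mol.
[H2C2O4] = 0.007187 / 0.02511 L = 0.286 M.

0.286 M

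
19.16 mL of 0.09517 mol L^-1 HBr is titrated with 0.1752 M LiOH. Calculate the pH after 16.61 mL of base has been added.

n(acid) = 0.09517 x 0.01916 = 0.001823 mol; n(LiOH) added = 0.1752 x 0.01661 = 0.002910 mol.
Base is in excess by 0.002910 - 0.001823 = 0.001087 mol in a total volume of 0.03577 L.
[OH^-] = 0.001087/0.03577 = 0.03038 M, so pOH = 1.52 and pH = 14.00 - 1.52 = 12.48.

12.48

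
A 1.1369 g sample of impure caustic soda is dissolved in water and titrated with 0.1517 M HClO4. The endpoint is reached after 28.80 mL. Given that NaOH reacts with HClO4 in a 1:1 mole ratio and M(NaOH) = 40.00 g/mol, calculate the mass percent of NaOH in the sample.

15.4%

n(HClO4) = 0.1517 x 0.02880 = 0.004369 mol.
n(NaOH) = 0.004369 / 1 = 0.004369 mol.
mass of NaOH = 0.004369 x 40.00 = 0.1748 g.
% purity = 0.1748 / 1.1369 x 100 = 15.4%.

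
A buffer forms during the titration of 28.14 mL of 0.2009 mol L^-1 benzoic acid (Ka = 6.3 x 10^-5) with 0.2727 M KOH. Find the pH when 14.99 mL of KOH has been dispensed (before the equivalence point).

Initial n(C6H5COOH) = 0.2009 x 0.02814 = 0.005653 mol.
n(KOH) added = 0.2727 x 0.01499 = 0.004088 mol, converting that many moles of C6H5COOH to C6H5COO-.
Remaining n(C6H5COOH) = 0.001566 mol; n(C6H5COO-) = 0.004088 mol.
By Henderson-Hasselbalch, pH = pKa + log([A^-]/[HA]) = 4.20 + log(0.004088/0.001566) = 4.20 + (+0.42) = 4.62.

4.62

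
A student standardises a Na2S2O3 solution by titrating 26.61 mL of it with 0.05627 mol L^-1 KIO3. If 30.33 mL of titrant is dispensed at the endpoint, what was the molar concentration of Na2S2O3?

0.385 M

n(KIO3) = 0.05627 x 0.03033 = 0.001707 mol.
From the balanced equation, 1 mol KIO3 reacts with 6 mol Na2S2O3, so n(Na2S2O3) = 0.001707 x 6/1 = 0.01024 mol.
[Na2S2O3] = 0.01024 / 0.02661 L = 0.385 M.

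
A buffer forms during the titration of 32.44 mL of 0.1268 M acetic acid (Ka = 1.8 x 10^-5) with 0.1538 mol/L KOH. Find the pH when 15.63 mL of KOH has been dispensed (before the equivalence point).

Initial n(CH3COOH) = 0.1268 x 0.03244 = 0.004113 mol.
n(KOH) added = 0.1538 x 0.01563 = 0.002404 mol, converting that many moles of CH3COOH to CH3COO-.
Remaining n(CH3COOH) = 0.001709 mol; n(CH3COO-) = 0.002404 mol.
By Henderson-Hasselbalch, pH = pKa + log([A^-]/[HA]) = 4.74 + log(0.002404/0.001709) = 4.74 + (+0.15) = 4.89.

4.89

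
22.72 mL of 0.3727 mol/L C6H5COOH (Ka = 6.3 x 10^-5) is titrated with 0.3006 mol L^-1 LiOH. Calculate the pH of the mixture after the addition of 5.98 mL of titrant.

3.63

Initial n(C6H5COOH) = 0.3727 x 0.02272 = 0.008468 mol.
n(LiOH) added = 0.3006 x 0.005980 = 0.001798 mol, converting that many moles of C6H5COOH to C6H5COO-.
Remaining n(C6H5COOH) = 0.006670 mol; n(C6H5COO-) = 0.001798 mol.
By Henderson-Hasselbalch, pH = pKa + log([A^-]/[HA]) = 4.20 + log(0.001798/0.006670) = 4.20 + (-0.57) = 3.63.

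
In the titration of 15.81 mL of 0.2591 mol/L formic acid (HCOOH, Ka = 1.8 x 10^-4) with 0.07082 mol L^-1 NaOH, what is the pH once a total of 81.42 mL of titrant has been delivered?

12.23

n(acid) = 0.2591 x 0.01581 = 0.004096 mol; n(NaOH) added = 0.07082 x 0.08142 = 0.005766 mol.
Base is in excess by 0.005766 - 0.004096 = 0.001670 mol in a total volume of 0.09723 L.
[OH^-] = 0.001670/0.09723 = 0.01717 M, so pOH = 1.77 and pH = 14.00 - 1.77 = 12.23.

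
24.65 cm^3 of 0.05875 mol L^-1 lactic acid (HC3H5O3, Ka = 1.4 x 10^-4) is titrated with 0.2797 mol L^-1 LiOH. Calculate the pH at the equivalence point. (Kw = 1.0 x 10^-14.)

n(HC3H5O3) = 0.05875 x 0.02465 = 0.001448 mol; V(LiOH) at equivalence = 0.001448/0.2797 = 0.005178 L.
At equivalence all the acid is converted to C3H5O3-; total volume = 0.02465 + 0.005178 = 0.02983 L, so [C3H5O3-] = 0.001448/0.02983 = 0.04855 M.
Kb = Kw/Ka = 1.0e-14 / 1.4 x 10^-4 = 7.14e-11.
[OH^-] = sqrt(Kb x [C3H5O3-]) = sqrt(7.14e-11 x 0.04855) = 1.86e-6 M.
pOH = 5.73, so pH = 14.00 - 5.73 = 8.27.

8.27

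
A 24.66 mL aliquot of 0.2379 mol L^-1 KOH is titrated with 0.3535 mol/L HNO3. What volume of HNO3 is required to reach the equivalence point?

16.6 mL

n(KOH) = 0.2379 mol/L x 0.02466 L = 0.005867 mol.
At equivalence n(HNO3) = n(KOH) = 0.005867 mol.
V(HNO3) = 0.005867 / 0.3535 = 0.01660 L = 16.6 mL.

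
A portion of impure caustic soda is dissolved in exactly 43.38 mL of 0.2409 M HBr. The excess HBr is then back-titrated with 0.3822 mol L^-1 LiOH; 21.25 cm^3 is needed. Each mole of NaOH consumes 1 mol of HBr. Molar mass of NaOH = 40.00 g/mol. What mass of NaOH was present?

0.0931 g

Total n(HBr) added = 0.2409 x 0.04338 = 0.01045 mol.
n(LiOH) used = 0.3822 x 0.02125 = 0.008122 mol, which equals the excess n(HBr).
So n(HBr) consumed by the sample = 0.01045 - 0.008122 = 0.002328 mol.
n(NaOH) = 0.002328 / 1 = 0.002328 mol.
mass = 0.002328 mol x 40.00 g/mol = 0.0931 g.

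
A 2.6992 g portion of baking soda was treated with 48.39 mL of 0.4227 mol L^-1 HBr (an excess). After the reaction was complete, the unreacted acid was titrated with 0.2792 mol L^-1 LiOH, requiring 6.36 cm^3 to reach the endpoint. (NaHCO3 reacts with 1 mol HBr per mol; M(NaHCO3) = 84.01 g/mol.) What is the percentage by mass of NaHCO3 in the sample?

Total n(HBr) added = 0.4227 x 0.04839 = 0.02045 mol.
n(LiOH) used = 0.2792 x 0.006360 = 0.001776 mol, which equals the excess n(HBr).
So n(HBr) consumed by the sample = 0.02045 - 0.001776 = 0.01868 mol.
n(NaHCO3) = 0.01868 / 1 = 0.01868 mol.
mass NaHCO3 = 0.01868 x 84.01 = 1.569 g, so %NaHCO3 = 1.569/2.6992 x 100 = 58.1%.

58.1%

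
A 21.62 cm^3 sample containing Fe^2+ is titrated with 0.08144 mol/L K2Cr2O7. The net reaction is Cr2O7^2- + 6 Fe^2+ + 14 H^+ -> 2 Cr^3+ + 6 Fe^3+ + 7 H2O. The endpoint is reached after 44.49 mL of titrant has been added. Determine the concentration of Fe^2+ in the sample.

1.01 M

n(K2Cr2O7) = 0.08144 x 0.04449 = 0.003623 mol.
From the balanced equation, 1 mol K2Cr2O7 reacts with 6 mol Fe^2+, so n(Fe^2+) = 0.003623 x 6/1 = 0.02174 mol.
[Fe^2+] = 0.02174 / 0.02162 L = 1.01 M.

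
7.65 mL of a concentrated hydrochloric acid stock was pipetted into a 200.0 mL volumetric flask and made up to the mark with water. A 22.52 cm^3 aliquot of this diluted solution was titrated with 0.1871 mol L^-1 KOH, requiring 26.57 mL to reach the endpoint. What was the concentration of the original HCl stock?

5.77 M

n(KOH) = 0.1871 x 0.02657 = 0.004971 mol.
n(HCl) in the aliquot = 0.004971 mol.
[diluted HCl] = 0.004971 / 0.02252 = 0.2207 M.
Dilution factor = 200.0/7.650 = 26.14, so [stock] = 0.2207 x 26.14 = 5.77 M.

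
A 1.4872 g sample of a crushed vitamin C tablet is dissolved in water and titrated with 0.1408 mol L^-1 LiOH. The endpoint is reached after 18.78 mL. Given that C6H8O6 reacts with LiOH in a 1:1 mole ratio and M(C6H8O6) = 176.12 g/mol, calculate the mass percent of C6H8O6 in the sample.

n(LiOH) = 0.1408 x 0.01878 = 0.002644 mol.
n(C6H8O6) = 0.002644 / 1 = 0.002644 mol.
mass of C6H8O6 = 0.002644 x 176.12 = 0.4657 g.
% purity = 0.4657 / 1.4872 x 100 = 31.3%.

31.3%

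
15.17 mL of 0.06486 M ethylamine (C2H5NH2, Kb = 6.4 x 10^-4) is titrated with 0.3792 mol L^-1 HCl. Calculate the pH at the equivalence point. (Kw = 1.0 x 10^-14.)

n(C2H5NH2) = 0.06486 x 0.01517 = 0.0009839 mol; V(HCl) at equivalence = 0.0009839/0.3792 = 0.002595 L.
At equivalence the base is fully converted to C2H5NH3+; total volume = 0.01776 L, so [C2H5NH3+] = 0.0009839/0.01776 = 0.05539 M.
Ka(C2H5NH3+) = Kw/Kb = 1.0e-14 / 6.4 x 10^-4 = 1.56e-11.
[H^+] = sqrt(Ka x [C2H5NH3+]) = sqrt(1.56e-11 x 0.05539) = 9.30e-7 M.
pH = -log(9.30e-7) = 6.03.

6.03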